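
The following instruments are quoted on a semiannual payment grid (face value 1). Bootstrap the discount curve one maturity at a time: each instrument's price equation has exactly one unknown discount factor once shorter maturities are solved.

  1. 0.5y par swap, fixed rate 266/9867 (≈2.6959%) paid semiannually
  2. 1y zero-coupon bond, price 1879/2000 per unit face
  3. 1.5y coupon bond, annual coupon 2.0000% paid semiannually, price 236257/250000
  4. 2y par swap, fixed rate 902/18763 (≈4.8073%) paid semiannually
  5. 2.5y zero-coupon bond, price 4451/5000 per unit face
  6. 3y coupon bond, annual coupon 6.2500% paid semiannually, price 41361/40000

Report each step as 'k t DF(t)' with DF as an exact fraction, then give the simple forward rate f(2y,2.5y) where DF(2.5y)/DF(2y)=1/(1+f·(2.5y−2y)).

step 1 [0.5y] swap r/2=133/9867: DF=(1 − 133/9867·(0))/(1+133/9867) = 9867/10000 ≈ 0.986700
step 2 [1y] zero: DF = P = 1879/2000 ≈ 0.939500
step 3 [1.5y] bond c/2=1/100: DF=(236257/250000 − 1/100·(0.986700+0.939500))/(1+1/100) = 4583/5000 ≈ 0.916600
step 4 [2y] swap r/2=451/18763: DF=(1 − 451/18763·(0.986700+0.939500+0.916600))/(1+451/18763) = 4549/5000 ≈ 0.909800
step 5 [2.5y] zero: DF = P = 4451/5000 ≈ 0.890200
step 6 [3y] bond c/2=1/32: DF=(41361/40000 − 1/32·(0.986700+0.939500+0.916600+0.909800+0.890200))/(1+1/32) = 431/500 ≈ 0.862000

1 1/2 9867/10000
2 1 1879/2000
3 3/2 4583/5000
4 2 4549/5000
5 5/2 4451/5000
6 3 431/500
f(2y,2.5y) = ((4549/5000)/(4451/5000) − 1)/(1/2) = 196/4451 ≈ 4.4035%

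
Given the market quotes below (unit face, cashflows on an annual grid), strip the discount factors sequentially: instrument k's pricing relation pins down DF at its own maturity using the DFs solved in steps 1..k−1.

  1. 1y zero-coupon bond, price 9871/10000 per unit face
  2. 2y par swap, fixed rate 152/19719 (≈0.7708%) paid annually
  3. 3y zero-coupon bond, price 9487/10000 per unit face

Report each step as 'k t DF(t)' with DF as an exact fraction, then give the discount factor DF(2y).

step 1 [1y] zero: DF = P = 9871/10000 ≈ 0.987100
step 2 [2y] swap r/1=152/19719: DF=(1 − 152/19719·(0.987100))/(1+152/19719) = 1231/1250 ≈ 0.984800
step 3 [3y] zero: DF = P = 9487/10000 ≈ 0.948700

1 1 9871/10000
2 2 1231/1250
3 3 9487/10000
DF(2y) = 1231/1250 ≈ 0.984800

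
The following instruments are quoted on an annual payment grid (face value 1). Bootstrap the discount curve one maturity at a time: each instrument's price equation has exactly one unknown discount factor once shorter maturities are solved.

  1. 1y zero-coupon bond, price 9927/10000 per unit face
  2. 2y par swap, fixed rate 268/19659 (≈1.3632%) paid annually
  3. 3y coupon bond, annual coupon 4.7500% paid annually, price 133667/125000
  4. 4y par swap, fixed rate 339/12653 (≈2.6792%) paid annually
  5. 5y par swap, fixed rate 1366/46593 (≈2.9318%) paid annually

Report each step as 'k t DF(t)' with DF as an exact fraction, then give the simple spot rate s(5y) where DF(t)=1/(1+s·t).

step 1 [1y] zero: DF = P = 9927/10000 ≈ 0.992700
step 2 [2y] swap r/1=268/19659: DF=(1 − 268/19659·(0.992700))/(1+268/19659) = 2433/2500 ≈ 0.973200
step 3 [3y] bond c/1=19/400: DF=(133667/125000 − 19/400·(0.992700+0.973200))/(1+19/400) = 9317/10000 ≈ 0.931700
step 4 [4y] swap r/1=339/12653: DF=(1 − 339/12653·(0.992700+0.973200+0.931700))/(1+339/12653) = 8983/10000 ≈ 0.898300
step 5 [5y] swap r/1=1366/46593: DF=(1 − 1366/46593·(0.992700+0.973200+0.931700+0.898300))/(1+1366/46593) = 4317/5000 ≈ 0.863400

1 1 9927/10000
2 2 2433/2500
3 3 9317/10000
4 4 8983/10000
5 5 4317/5000
s(5y) = (1/(4317/5000) − 1)/(5) = 683/21585 ≈ 3.1642%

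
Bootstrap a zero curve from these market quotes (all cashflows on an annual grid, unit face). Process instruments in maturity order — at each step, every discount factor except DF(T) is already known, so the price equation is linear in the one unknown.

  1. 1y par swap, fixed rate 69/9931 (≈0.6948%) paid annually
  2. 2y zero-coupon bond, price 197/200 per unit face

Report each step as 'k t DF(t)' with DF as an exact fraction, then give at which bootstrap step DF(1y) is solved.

1 1 9931/10000
2 2 197/200
DF(1y) is solved at step 1

step 1 [1y] swap r/1=69/9931: DF=(1 − 69/9931·(0))/(1+69/9931) = 9931/10000 ≈ 0.993100
step 2 [2y] zero: DF = P = 197/200 ≈ 0.985000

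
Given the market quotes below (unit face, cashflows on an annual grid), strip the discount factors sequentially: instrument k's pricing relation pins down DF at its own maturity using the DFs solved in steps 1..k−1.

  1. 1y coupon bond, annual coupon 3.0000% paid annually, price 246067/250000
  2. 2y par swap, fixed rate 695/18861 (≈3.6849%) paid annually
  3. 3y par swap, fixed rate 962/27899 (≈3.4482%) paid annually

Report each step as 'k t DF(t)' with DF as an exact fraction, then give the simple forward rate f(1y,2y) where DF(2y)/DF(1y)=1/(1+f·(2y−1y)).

step 1 [1y] bond c/1=3/100: DF=(246067/250000 − 3/100·(0))/(1+3/100) = 2389/2500 ≈ 0.955600
step 2 [2y] swap r/1=695/18861: DF=(1 − 695/18861·(0.955600))/(1+695/18861) = 1861/2000 ≈ 0.930500
step 3 [3y] swap r/1=962/27899: DF=(1 − 962/27899·(0.955600+0.930500))/(1+962/27899) = 4519/5000 ≈ 0.903800

1 1 2389/2500
2 2 1861/2000
3 3 4519/5000
f(1y,2y) = ((2389/2500)/(1861/2000) − 1)/(1) = 251/9305 ≈ 2.6975%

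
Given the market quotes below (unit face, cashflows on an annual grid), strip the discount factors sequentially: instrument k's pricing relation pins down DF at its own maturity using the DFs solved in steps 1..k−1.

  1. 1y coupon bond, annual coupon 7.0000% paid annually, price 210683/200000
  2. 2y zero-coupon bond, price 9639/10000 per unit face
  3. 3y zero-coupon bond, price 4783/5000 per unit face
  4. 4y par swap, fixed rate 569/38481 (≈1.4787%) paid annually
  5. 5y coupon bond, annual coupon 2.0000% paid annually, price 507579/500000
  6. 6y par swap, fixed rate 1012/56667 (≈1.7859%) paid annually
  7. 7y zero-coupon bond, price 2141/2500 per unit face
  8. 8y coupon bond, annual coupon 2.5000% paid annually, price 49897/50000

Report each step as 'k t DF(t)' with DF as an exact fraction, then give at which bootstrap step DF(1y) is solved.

1 1 1969/2000
2 2 9639/10000
3 3 4783/5000
4 4 9431/10000
5 5 4599/5000
6 6 2247/2500
7 7 2141/2500
8 8 1629/2000
DF(1y) is solved at step 1

step 1 [1y] bond c/1=7/100: DF=(210683/200000 − 7/100·(0))/(1+7/100) = 1969/2000 ≈ 0.984500
step 2 [2y] zero: DF = P = 9639/10000 ≈ 0.963900
step 3 [3y] zero: DF = P = 4783/5000 ≈ 0.956600
step 4 [4y] swap r/1=569/38481: DF=(1 − 569/38481·(0.984500+0.963900+0.956600))/(1+569/38481) = 9431/10000 ≈ 0.943100
step 5 [5y] bond c/1=1/50: DF=(507579/500000 − 1/50·(0.984500+0.963900+0.956600+0.943100))/(1+1/50) = 4599/5000 ≈ 0.919800
step 6 [6y] swap r/1=1012/56667: DF=(1 − 1012/56667·(0.984500+0.963900+0.956600+0.943100+0.919800))/(1+1012/56667) = 2247/2500 ≈ 0.898800
step 7 [7y] zero: DF = P = 2141/2500 ≈ 0.856400
step 8 [8y] bond c/1=1/40: DF=(49897/50000 − 1/40·(0.984500+0.963900+0.956600+0.943100+0.919800+0.898800+0.856400))/(1+1/40) = 1629/2000 ≈ 0.814500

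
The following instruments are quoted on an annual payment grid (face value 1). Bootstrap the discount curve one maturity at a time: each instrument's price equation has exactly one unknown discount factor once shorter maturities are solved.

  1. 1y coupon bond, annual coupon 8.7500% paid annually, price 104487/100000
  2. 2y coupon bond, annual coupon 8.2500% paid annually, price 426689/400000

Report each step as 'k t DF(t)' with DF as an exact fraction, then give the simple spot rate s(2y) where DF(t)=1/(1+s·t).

1 1 1201/1250
2 2 4561/5000
s(2y) = (1/(4561/5000) − 1)/(2) = 439/9122 ≈ 4.8125%

step 1 [1y] bond c/1=7/80: DF=(104487/100000 − 7/80·(0))/(1+7/80) = 1201/1250 ≈ 0.960800
step 2 [2y] bond c/1=33/400: DF=(426689/400000 − 33/400·(0.960800))/(1+33/400) = 4561/5000 ≈ 0.912200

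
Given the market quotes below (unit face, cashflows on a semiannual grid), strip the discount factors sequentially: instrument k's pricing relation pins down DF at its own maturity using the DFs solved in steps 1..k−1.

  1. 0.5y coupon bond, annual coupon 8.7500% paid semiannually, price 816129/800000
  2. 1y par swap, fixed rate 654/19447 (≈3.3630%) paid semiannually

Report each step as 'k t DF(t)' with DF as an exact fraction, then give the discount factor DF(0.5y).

step 1 [0.5y] bond c/2=7/160: DF=(816129/800000 − 7/160·(0))/(1+7/160) = 4887/5000 ≈ 0.977400
step 2 [1y] swap r/2=327/19447: DF=(1 − 327/19447·(0.977400))/(1+327/19447) = 9673/10000 ≈ 0.967300

1 1/2 4887/5000
2 1 9673/10000
DF(0.5y) = 4887/5000 ≈ 0.977400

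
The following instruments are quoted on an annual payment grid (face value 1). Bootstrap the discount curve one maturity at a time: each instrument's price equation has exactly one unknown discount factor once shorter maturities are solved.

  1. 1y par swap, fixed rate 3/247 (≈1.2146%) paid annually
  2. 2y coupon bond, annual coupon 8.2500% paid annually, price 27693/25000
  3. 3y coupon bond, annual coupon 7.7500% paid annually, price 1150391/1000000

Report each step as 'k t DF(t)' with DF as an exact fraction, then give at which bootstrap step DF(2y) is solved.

1 1 247/250
2 2 237/250
3 3 2321/2500
DF(2y) is solved at step 2

step 1 [1y] swap r/1=3/247: DF=(1 − 3/247·(0))/(1+3/247) = 247/250 ≈ 0.988000
step 2 [2y] bond c/1=33/400: DF=(27693/25000 − 33/400·(0.988000))/(1+33/400) = 237/250 ≈ 0.948000
step 3 [3y] bond c/1=31/400: DF=(1150391/1000000 − 31/400·(0.988000+0.948000))/(1+31/400) = 2321/2500 ≈ 0.928400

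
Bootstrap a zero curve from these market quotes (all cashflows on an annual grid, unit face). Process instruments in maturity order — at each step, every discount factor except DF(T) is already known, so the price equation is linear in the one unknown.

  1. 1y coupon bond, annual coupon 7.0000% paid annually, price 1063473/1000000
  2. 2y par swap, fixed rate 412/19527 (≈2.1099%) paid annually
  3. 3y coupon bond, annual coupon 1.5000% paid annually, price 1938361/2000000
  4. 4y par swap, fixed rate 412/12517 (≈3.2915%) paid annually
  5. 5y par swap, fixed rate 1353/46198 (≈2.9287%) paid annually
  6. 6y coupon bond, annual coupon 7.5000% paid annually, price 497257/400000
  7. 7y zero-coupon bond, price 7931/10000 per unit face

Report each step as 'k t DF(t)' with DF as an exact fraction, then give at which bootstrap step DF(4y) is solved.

1 1 9939/10000
2 2 2397/2500
3 3 463/500
4 4 2191/2500
5 5 8647/10000
6 6 8341/10000
7 7 7931/10000
DF(4y) is solved at step 4

step 1 [1y] bond c/1=7/100: DF=(1063473/1000000 − 7/100·(0))/(1+7/100) = 9939/10000 ≈ 0.993900
step 2 [2y] swap r/1=412/19527: DF=(1 − 412/19527·(0.993900))/(1+412/19527) = 2397/2500 ≈ 0.958800
step 3 [3y] bond c/1=3/200: DF=(1938361/2000000 − 3/200·(0.993900+0.958800))/(1+3/200) = 463/500 ≈ 0.926000
step 4 [4y] swap r/1=412/12517: DF=(1 − 412/12517·(0.993900+0.958800+0.926000))/(1+412/12517) = 2191/2500 ≈ 0.876400
step 5 [5y] swap r/1=1353/46198: DF=(1 − 1353/46198·(0.993900+0.958800+0.926000+0.876400))/(1+1353/46198) = 8647/10000 ≈ 0.864700
step 6 [6y] bond c/1=3/40: DF=(497257/400000 − 3/40·(0.993900+0.958800+0.926000+0.876400+0.864700))/(1+3/40) = 8341/10000 ≈ 0.834100
step 7 [7y] zero: DF = P = 7931/10000 ≈ 0.793100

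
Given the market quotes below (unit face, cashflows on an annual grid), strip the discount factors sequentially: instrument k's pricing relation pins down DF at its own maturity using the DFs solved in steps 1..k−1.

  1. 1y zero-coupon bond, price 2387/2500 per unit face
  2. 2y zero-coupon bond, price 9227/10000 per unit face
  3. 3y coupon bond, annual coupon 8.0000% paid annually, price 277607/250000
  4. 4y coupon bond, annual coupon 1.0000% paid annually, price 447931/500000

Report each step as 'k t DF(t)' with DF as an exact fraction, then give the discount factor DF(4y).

1 1 2387/2500
2 2 9227/10000
3 3 8891/10000
4 4 2149/2500
DF(4y) = 2149/2500 ≈ 0.859600

step 1 [1y] zero: DF = P = 2387/2500 ≈ 0.954800
step 2 [2y] zero: DF = P = 9227/10000 ≈ 0.922700
step 3 [3y] bond c/1=2/25: DF=(277607/250000 − 2/25·(0.954800+0.922700))/(1+2/25) = 8891/10000 ≈ 0.889100
step 4 [4y] bond c/1=1/100: DF=(447931/500000 − 1/100·(0.954800+0.922700+0.889100))/(1+1/100) = 2149/2500 ≈ 0.859600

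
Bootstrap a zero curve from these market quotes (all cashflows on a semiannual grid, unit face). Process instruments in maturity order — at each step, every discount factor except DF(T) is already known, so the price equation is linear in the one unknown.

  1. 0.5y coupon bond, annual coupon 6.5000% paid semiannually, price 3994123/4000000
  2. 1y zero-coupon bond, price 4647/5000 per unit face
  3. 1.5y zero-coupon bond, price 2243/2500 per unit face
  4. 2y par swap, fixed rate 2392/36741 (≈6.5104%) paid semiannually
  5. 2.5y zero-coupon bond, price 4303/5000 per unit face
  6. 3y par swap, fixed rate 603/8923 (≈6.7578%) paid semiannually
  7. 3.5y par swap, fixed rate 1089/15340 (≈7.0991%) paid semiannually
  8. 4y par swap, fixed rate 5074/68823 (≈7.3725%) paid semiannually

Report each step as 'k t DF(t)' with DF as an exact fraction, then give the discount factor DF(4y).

1 1/2 9671/10000
2 1 4647/5000
3 3/2 2243/2500
4 2 2201/2500
5 5/2 4303/5000
6 3 8191/10000
7 7/2 3911/5000
8 4 7463/10000
DF(4y) = 7463/10000 ≈ 0.746300

step 1 [0.5y] bond c/2=13/400: DF=(3994123/4000000 − 13/400·(0))/(1+13/400) = 9671/10000 ≈ 0.967100
step 2 [1y] zero: DF = P = 4647/5000 ≈ 0.929400
step 3 [1.5y] zero: DF = P = 2243/2500 ≈ 0.897200
step 4 [2y] swap r/2=1196/36741: DF=(1 − 1196/36741·(0.967100+0.929400+0.897200))/(1+1196/36741) = 2201/2500 ≈ 0.880400
step 5 [2.5y] zero: DF = P = 4303/5000 ≈ 0.860600
step 6 [3y] swap r/2=603/17846: DF=(1 − 603/17846·(0.967100+0.929400+0.897200+0.880400+0.860600))/(1+603/17846) = 8191/10000 ≈ 0.819100
step 7 [3.5y] swap r/2=1089/30680: DF=(1 − 1089/30680·(0.967100+0.929400+0.897200+0.880400+0.860600+0.819100))/(1+1089/30680) = 3911/5000 ≈ 0.782200
step 8 [4y] swap r/2=2537/68823: DF=(1 − 2537/68823·(0.967100+0.929400+0.897200+0.880400+0.860600+0.819100+0.782200))/(1+2537/68823) = 7463/10000 ≈ 0.746300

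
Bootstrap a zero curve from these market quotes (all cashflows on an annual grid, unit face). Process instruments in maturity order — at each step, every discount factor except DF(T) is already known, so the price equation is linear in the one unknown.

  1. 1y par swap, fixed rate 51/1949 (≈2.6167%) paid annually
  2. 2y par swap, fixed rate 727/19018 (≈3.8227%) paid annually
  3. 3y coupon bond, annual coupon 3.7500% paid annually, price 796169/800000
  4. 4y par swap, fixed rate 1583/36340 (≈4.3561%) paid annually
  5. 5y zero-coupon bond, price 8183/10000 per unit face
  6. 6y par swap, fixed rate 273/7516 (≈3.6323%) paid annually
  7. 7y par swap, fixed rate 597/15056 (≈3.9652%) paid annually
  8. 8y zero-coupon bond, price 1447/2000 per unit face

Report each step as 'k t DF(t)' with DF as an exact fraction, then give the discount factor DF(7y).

1 1 1949/2000
2 2 9273/10000
3 3 1781/2000
4 4 8417/10000
5 5 8183/10000
6 6 8089/10000
7 7 1903/2500
8 8 1447/2000
DF(7y) = 1903/2500 ≈ 0.761200

step 1 [1y] swap r/1=51/1949: DF=(1 − 51/1949·(0))/(1+51/1949) = 1949/2000 ≈ 0.974500
step 2 [2y] swap r/1=727/19018: DF=(1 − 727/19018·(0.974500))/(1+727/19018) = 9273/10000 ≈ 0.927300
step 3 [3y] bond c/1=3/80: DF=(796169/800000 − 3/80·(0.974500+0.927300))/(1+3/80) = 1781/2000 ≈ 0.890500
step 4 [4y] swap r/1=1583/36340: DF=(1 − 1583/36340·(0.974500+0.927300+0.890500))/(1+1583/36340) = 8417/10000 ≈ 0.841700
step 5 [5y] zero: DF = P = 8183/10000 ≈ 0.818300
step 6 [6y] swap r/1=273/7516: DF=(1 − 273/7516·(0.974500+0.927300+0.890500+0.841700+0.818300))/(1+273/7516) = 8089/10000 ≈ 0.808900
step 7 [7y] swap r/1=597/15056: DF=(1 − 597/15056·(0.974500+0.927300+0.890500+0.841700+0.818300+0.808900))/(1+597/15056) = 1903/2500 ≈ 0.761200
step 8 [8y] zero: DF = P = 1447/2000 ≈ 0.723500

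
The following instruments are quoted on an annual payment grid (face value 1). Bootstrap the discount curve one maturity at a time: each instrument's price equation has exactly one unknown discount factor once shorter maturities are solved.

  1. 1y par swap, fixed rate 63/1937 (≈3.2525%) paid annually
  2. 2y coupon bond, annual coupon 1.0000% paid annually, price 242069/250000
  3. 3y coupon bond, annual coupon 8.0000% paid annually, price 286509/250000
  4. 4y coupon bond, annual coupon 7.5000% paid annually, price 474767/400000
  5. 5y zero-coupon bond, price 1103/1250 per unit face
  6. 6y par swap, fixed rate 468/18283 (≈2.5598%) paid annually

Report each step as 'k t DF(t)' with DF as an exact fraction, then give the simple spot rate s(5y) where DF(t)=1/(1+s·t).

1 1 1937/2000
2 2 9491/10000
3 3 9191/10000
4 4 4531/5000
5 5 1103/1250
6 6 2149/2500
s(5y) = (1/(1103/1250) − 1)/(5) = 147/5515 ≈ 2.6655%

step 1 [1y] swap r/1=63/1937: DF=(1 − 63/1937·(0))/(1+63/1937) = 1937/2000 ≈ 0.968500
step 2 [2y] bond c/1=1/100: DF=(242069/250000 − 1/100·(0.968500))/(1+1/100) = 9491/10000 ≈ 0.949100
step 3 [3y] bond c/1=2/25: DF=(286509/250000 − 2/25·(0.968500+0.949100))/(1+2/25) = 9191/10000 ≈ 0.919100
step 4 [4y] bond c/1=3/40: DF=(474767/400000 − 3/40·(0.968500+0.949100+0.919100))/(1+3/40) = 4531/5000 ≈ 0.906200
step 5 [5y] zero: DF = P = 1103/1250 ≈ 0.882400
step 6 [6y] swap r/1=468/18283: DF=(1 − 468/18283·(0.968500+0.949100+0.919100+0.906200+0.882400))/(1+468/18283) = 2149/2500 ≈ 0.859600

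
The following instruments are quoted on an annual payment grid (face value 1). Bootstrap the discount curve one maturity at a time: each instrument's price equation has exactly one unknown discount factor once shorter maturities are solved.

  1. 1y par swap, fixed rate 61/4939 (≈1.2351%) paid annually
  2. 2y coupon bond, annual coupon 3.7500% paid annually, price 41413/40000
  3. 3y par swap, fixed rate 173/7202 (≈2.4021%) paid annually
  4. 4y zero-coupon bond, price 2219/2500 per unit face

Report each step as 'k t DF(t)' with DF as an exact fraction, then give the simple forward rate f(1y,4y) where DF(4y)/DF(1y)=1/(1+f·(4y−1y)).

1 1 4939/5000
2 2 4811/5000
3 3 2327/2500
4 4 2219/2500
f(1y,4y) = ((4939/5000)/(2219/2500) − 1)/(3) = 167/4438 ≈ 3.7630%

step 1 [1y] swap r/1=61/4939: DF=(1 − 61/4939·(0))/(1+61/4939) = 4939/5000 ≈ 0.987800
step 2 [2y] bond c/1=3/80: DF=(41413/40000 − 3/80·(0.987800))/(1+3/80) = 4811/5000 ≈ 0.962200
step 3 [3y] swap r/1=173/7202: DF=(1 − 173/7202·(0.987800+0.962200))/(1+173/7202) = 2327/2500 ≈ 0.930800
step 4 [4y] zero: DF = P = 2219/2500 ≈ 0.887600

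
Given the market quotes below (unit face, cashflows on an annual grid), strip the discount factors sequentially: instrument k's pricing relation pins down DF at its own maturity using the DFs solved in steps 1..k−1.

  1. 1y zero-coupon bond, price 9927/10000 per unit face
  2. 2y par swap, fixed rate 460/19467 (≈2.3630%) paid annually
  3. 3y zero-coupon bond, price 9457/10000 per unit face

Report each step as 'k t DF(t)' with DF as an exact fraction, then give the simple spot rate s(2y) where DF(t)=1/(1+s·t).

1 1 9927/10000
2 2 477/500
3 3 9457/10000
s(2y) = (1/(477/500) − 1)/(2) = 23/954 ≈ 2.4109%

step 1 [1y] zero: DF = P = 9927/10000 ≈ 0.992700
step 2 [2y] swap r/1=460/19467: DF=(1 − 460/19467·(0.992700))/(1+460/19467) = 477/500 ≈ 0.954000
step 3 [3y] zero: DF = P = 9457/10000 ≈ 0.945700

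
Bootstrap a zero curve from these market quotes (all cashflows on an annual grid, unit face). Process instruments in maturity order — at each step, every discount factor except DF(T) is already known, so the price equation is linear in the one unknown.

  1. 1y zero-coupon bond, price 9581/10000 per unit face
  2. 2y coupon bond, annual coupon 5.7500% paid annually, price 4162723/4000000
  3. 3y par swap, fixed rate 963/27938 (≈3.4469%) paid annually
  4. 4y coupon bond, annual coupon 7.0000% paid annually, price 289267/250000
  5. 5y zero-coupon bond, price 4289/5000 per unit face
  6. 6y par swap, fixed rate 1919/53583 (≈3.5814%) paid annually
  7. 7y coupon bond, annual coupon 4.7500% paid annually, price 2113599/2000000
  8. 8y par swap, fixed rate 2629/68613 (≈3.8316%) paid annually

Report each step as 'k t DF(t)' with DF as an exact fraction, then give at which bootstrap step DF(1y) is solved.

step 1 [1y] zero: DF = P = 9581/10000 ≈ 0.958100
step 2 [2y] bond c/1=23/400: DF=(4162723/4000000 − 23/400·(0.958100))/(1+23/400) = 233/250 ≈ 0.932000
step 3 [3y] swap r/1=963/27938: DF=(1 − 963/27938·(0.958100+0.932000))/(1+963/27938) = 9037/10000 ≈ 0.903700
step 4 [4y] bond c/1=7/100: DF=(289267/250000 − 7/100·(0.958100+0.932000+0.903700))/(1+7/100) = 4493/5000 ≈ 0.898600
step 5 [5y] zero: DF = P = 4289/5000 ≈ 0.857800
step 6 [6y] swap r/1=1919/53583: DF=(1 − 1919/53583·(0.958100+0.932000+0.903700+0.898600+0.857800))/(1+1919/53583) = 8081/10000 ≈ 0.808100
step 7 [7y] bond c/1=19/400: DF=(2113599/2000000 − 19/400·(0.958100+0.932000+0.903700+0.898600+0.857800+0.808100))/(1+19/400) = 7659/10000 ≈ 0.765900
step 8 [8y] swap r/1=2629/68613: DF=(1 − 2629/68613·(0.958100+0.932000+0.903700+0.898600+0.857800+0.808100+0.765900))/(1+2629/68613) = 7371/10000 ≈ 0.737100

1 1 9581/10000
2 2 233/250
3 3 9037/10000
4 4 4493/5000
5 5 4289/5000
6 6 8081/10000
7 7 7659/10000
8 8 7371/10000
DF(1y) is solved at step 1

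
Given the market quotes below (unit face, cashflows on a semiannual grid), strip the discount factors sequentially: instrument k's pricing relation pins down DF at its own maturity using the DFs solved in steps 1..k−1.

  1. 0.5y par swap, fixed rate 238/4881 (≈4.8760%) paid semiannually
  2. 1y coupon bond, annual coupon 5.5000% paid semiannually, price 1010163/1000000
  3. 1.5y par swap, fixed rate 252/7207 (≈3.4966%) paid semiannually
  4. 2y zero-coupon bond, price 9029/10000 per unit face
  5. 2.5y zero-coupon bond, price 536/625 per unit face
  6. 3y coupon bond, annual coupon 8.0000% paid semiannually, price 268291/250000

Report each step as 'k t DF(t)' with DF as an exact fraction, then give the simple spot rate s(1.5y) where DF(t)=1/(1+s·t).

step 1 [0.5y] swap r/2=119/4881: DF=(1 − 119/4881·(0))/(1+119/4881) = 4881/5000 ≈ 0.976200
step 2 [1y] bond c/2=11/400: DF=(1010163/1000000 − 11/400·(0.976200))/(1+11/400) = 957/1000 ≈ 0.957000
step 3 [1.5y] swap r/2=126/7207: DF=(1 − 126/7207·(0.976200+0.957000))/(1+126/7207) = 1187/1250 ≈ 0.949600
step 4 [2y] zero: DF = P = 9029/10000 ≈ 0.902900
step 5 [2.5y] zero: DF = P = 536/625 ≈ 0.857600
step 6 [3y] bond c/2=1/25: DF=(268291/250000 − 1/25·(0.976200+0.957000+0.949600+0.902900+0.857600))/(1+1/25) = 8533/10000 ≈ 0.853300

1 1/2 4881/5000
2 1 957/1000
3 3/2 1187/1250
4 2 9029/10000
5 5/2 536/625
6 3 8533/10000
s(1.5y) = (1/(1187/1250) − 1)/(3/2) = 42/1187 ≈ 3.5383%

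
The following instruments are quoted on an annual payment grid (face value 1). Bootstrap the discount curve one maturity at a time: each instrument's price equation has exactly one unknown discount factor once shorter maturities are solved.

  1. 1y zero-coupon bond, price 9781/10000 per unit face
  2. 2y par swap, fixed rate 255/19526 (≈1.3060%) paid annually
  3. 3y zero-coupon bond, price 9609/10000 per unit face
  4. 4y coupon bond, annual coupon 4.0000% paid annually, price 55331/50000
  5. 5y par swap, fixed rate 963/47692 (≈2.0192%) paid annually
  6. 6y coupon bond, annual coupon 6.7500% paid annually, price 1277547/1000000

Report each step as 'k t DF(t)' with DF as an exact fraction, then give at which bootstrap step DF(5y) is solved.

step 1 [1y] zero: DF = P = 9781/10000 ≈ 0.978100
step 2 [2y] swap r/1=255/19526: DF=(1 − 255/19526·(0.978100))/(1+255/19526) = 1949/2000 ≈ 0.974500
step 3 [3y] zero: DF = P = 9609/10000 ≈ 0.960900
step 4 [4y] bond c/1=1/25: DF=(55331/50000 − 1/25·(0.978100+0.974500+0.960900))/(1+1/25) = 119/125 ≈ 0.952000
step 5 [5y] swap r/1=963/47692: DF=(1 − 963/47692·(0.978100+0.974500+0.960900+0.952000))/(1+963/47692) = 9037/10000 ≈ 0.903700
step 6 [6y] bond c/1=27/400: DF=(1277547/1000000 − 27/400·(0.978100+0.974500+0.960900+0.952000+0.903700))/(1+27/400) = 1119/1250 ≈ 0.895200

1 1 9781/10000
2 2 1949/2000
3 3 9609/10000
4 4 119/125
5 5 9037/10000
6 6 1119/1250
DF(5y) is solved at step 5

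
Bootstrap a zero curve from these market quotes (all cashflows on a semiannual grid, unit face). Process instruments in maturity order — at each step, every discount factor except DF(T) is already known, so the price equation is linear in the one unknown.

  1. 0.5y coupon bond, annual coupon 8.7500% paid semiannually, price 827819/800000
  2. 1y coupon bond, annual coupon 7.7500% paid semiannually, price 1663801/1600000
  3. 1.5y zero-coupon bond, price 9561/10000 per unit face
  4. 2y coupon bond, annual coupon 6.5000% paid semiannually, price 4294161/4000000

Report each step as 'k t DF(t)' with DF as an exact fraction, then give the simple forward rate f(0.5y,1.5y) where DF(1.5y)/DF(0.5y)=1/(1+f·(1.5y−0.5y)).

1 1/2 4957/5000
2 1 9641/10000
3 3/2 9561/10000
4 2 9481/10000
f(0.5y,1.5y) = ((4957/5000)/(9561/10000) − 1)/(1) = 353/9561 ≈ 3.6921%

step 1 [0.5y] bond c/2=7/160: DF=(827819/800000 − 7/160·(0))/(1+7/160) = 4957/5000 ≈ 0.991400
step 2 [1y] bond c/2=31/800: DF=(1663801/1600000 − 31/800·(0.991400))/(1+31/800) = 9641/10000 ≈ 0.964100
step 3 [1.5y] zero: DF = P = 9561/10000 ≈ 0.956100
step 4 [2y] bond c/2=13/400: DF=(4294161/4000000 − 13/400·(0.991400+0.964100+0.956100))/(1+13/400) = 9481/10000 ≈ 0.948100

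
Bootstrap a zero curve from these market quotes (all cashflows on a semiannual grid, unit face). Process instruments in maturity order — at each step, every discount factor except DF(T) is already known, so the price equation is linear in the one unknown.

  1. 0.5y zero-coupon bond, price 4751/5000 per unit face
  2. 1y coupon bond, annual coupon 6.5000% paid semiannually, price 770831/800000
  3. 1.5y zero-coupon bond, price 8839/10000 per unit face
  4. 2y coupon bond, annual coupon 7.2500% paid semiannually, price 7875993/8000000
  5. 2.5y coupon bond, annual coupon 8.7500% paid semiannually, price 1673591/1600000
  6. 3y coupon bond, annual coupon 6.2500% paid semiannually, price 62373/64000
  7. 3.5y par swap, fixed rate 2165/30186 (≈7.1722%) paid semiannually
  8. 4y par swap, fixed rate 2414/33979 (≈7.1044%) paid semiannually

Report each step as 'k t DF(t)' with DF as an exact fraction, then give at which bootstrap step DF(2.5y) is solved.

1 1/2 4751/5000
2 1 9033/10000
3 3/2 8839/10000
4 2 8543/10000
5 5/2 2129/2500
6 3 1013/1250
7 7/2 1567/2000
8 4 3793/5000
DF(2.5y) is solved at step 5

step 1 [0.5y] zero: DF = P = 4751/5000 ≈ 0.950200
step 2 [1y] bond c/2=13/400: DF=(770831/800000 − 13/400·(0.950200))/(1+13/400) = 9033/10000 ≈ 0.903300
step 3 [1.5y] zero: DF = P = 8839/10000 ≈ 0.883900
step 4 [2y] bond c/2=29/800: DF=(7875993/8000000 − 29/800·(0.950200+0.903300+0.883900))/(1+29/800) = 8543/10000 ≈ 0.854300
step 5 [2.5y] bond c/2=7/160: DF=(1673591/1600000 − 7/160·(0.950200+0.903300+0.883900+0.854300))/(1+7/160) = 2129/2500 ≈ 0.851600
step 6 [3y] bond c/2=1/32: DF=(62373/64000 − 1/32·(0.950200+0.903300+0.883900+0.854300+0.851600))/(1+1/32) = 1013/1250 ≈ 0.810400
step 7 [3.5y] swap r/2=2165/60372: DF=(1 − 2165/60372·(0.950200+0.903300+0.883900+0.854300+0.851600+0.810400))/(1+2165/60372) = 1567/2000 ≈ 0.783500
step 8 [4y] swap r/2=1207/33979: DF=(1 − 1207/33979·(0.950200+0.903300+0.883900+0.854300+0.851600+0.810400+0.783500))/(1+1207/33979) = 3793/5000 ≈ 0.758600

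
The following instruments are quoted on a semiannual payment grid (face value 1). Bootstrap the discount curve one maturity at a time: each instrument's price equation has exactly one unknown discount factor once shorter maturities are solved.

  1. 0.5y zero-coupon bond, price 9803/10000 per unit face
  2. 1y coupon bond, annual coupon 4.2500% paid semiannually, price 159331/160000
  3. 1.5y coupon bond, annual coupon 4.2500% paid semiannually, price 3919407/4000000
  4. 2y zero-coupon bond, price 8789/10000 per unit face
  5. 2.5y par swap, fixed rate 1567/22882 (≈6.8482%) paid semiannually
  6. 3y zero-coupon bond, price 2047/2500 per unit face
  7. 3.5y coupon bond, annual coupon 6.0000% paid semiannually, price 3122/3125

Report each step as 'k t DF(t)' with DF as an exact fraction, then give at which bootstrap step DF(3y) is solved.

1 1/2 9803/10000
2 1 9547/10000
3 3/2 1149/1250
4 2 8789/10000
5 5/2 8433/10000
6 3 2047/2500
7 7/2 508/625
DF(3y) is solved at step 6

step 1 [0.5y] zero: DF = P = 9803/10000 ≈ 0.980300
step 2 [1y] bond c/2=17/800: DF=(159331/160000 − 17/800·(0.980300))/(1+17/800) = 9547/10000 ≈ 0.954700
step 3 [1.5y] bond c/2=17/800: DF=(3919407/4000000 − 17/800·(0.980300+0.954700))/(1+17/800) = 1149/1250 ≈ 0.919200
step 4 [2y] zero: DF = P = 8789/10000 ≈ 0.878900
step 5 [2.5y] swap r/2=1567/45764: DF=(1 − 1567/45764·(0.980300+0.954700+0.919200+0.878900))/(1+1567/45764) = 8433/10000 ≈ 0.843300
step 6 [3y] zero: DF = P = 2047/2500 ≈ 0.818800
step 7 [3.5y] bond c/2=3/100: DF=(3122/3125 − 3/100·(0.980300+0.954700+0.919200+0.878900+0.843300+0.818800))/(1+3/100) = 508/625 ≈ 0.812800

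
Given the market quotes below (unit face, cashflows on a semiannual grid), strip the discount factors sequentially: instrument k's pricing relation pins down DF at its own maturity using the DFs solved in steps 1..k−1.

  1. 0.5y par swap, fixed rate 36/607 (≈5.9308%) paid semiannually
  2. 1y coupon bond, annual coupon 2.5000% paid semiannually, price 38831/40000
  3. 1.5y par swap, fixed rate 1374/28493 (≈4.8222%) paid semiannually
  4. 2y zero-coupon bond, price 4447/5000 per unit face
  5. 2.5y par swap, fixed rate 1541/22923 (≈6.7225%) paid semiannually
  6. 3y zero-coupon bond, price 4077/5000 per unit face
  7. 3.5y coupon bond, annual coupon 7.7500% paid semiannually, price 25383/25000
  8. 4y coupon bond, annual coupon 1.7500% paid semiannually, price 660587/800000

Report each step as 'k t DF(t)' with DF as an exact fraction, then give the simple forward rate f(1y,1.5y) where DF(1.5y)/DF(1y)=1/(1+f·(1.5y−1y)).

1 1/2 607/625
2 1 2367/2500
3 3/2 9313/10000
4 2 4447/5000
5 5/2 8459/10000
6 3 4077/5000
7 7/2 97/125
8 4 153/200
f(1y,1.5y) = ((2367/2500)/(9313/10000) − 1)/(1/2) = 310/9313 ≈ 3.3287%

step 1 [0.5y] swap r/2=18/607: DF=(1 − 18/607·(0))/(1+18/607) = 607/625 ≈ 0.971200
step 2 [1y] bond c/2=1/80: DF=(38831/40000 − 1/80·(0.971200))/(1+1/80) = 2367/2500 ≈ 0.946800
step 3 [1.5y] swap r/2=687/28493: DF=(1 − 687/28493·(0.971200+0.946800))/(1+687/28493) = 9313/10000 ≈ 0.931300
step 4 [2y] zero: DF = P = 4447/5000 ≈ 0.889400
step 5 [2.5y] swap r/2=1541/45846: DF=(1 − 1541/45846·(0.971200+0.946800+0.931300+0.889400))/(1+1541/45846) = 8459/10000 ≈ 0.845900
step 6 [3y] zero: DF = P = 4077/5000 ≈ 0.815400
step 7 [3.5y] bond c/2=31/800: DF=(25383/25000 − 31/800·(0.971200+0.946800+0.931300+0.889400+0.845900+0.815400))/(1+31/800) = 97/125 ≈ 0.776000
step 8 [4y] bond c/2=7/800: DF=(660587/800000 − 7/800·(0.971200+0.946800+0.931300+0.889400+0.845900+0.815400+0.776000))/(1+7/800) = 153/200 ≈ 0.765000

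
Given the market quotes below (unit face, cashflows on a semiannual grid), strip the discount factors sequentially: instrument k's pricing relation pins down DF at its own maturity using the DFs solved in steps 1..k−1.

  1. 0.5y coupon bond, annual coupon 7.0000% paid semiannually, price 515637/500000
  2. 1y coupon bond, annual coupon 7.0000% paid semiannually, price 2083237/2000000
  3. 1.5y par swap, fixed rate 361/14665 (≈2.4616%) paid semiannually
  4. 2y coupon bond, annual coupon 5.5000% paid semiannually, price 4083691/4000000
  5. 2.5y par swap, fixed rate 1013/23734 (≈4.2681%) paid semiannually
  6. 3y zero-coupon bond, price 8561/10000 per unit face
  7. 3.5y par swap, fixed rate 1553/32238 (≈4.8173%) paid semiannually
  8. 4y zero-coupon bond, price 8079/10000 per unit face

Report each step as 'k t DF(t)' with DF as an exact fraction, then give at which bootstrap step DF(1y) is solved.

1 1/2 2491/2500
2 1 9727/10000
3 3/2 9639/10000
4 2 9151/10000
5 5/2 8987/10000
6 3 8561/10000
7 7/2 8447/10000
8 4 8079/10000
DF(1y) is solved at step 2

step 1 [0.5y] bond c/2=7/200: DF=(515637/500000 − 7/200·(0))/(1+7/200) = 2491/2500 ≈ 0.996400
step 2 [1y] bond c/2=7/200: DF=(2083237/2000000 − 7/200·(0.996400))/(1+7/200) = 9727/10000 ≈ 0.972700
step 3 [1.5y] swap r/2=361/29330: DF=(1 − 361/29330·(0.996400+0.972700))/(1+361/29330) = 9639/10000 ≈ 0.963900
step 4 [2y] bond c/2=11/400: DF=(4083691/4000000 − 11/400·(0.996400+0.972700+0.963900))/(1+11/400) = 9151/10000 ≈ 0.915100
step 5 [2.5y] swap r/2=1013/47468: DF=(1 − 1013/47468·(0.996400+0.972700+0.963900+0.915100))/(1+1013/47468) = 8987/10000 ≈ 0.898700
step 6 [3y] zero: DF = P = 8561/10000 ≈ 0.856100
step 7 [3.5y] swap r/2=1553/64476: DF=(1 − 1553/64476·(0.996400+0.972700+0.963900+0.915100+0.898700+0.856100))/(1+1553/64476) = 8447/10000 ≈ 0.844700
step 8 [4y] zero: DF = P = 8079/10000 ≈ 0.807900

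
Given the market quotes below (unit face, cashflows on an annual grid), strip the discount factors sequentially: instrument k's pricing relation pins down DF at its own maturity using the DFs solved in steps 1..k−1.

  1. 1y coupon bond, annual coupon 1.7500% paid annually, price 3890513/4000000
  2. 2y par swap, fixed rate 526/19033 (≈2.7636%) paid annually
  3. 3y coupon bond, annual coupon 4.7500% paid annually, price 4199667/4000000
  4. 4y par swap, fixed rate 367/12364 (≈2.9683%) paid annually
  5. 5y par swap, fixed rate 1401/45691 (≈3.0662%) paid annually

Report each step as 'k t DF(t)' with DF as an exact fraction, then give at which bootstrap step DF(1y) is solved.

1 1 9559/10000
2 2 4737/5000
3 3 229/250
4 4 8899/10000
5 5 8599/10000
DF(1y) is solved at step 1

step 1 [1y] bond c/1=7/400: DF=(3890513/4000000 − 7/400·(0))/(1+7/400) = 9559/10000 ≈ 0.955900
step 2 [2y] swap r/1=526/19033: DF=(1 − 526/19033·(0.955900))/(1+526/19033) = 4737/5000 ≈ 0.947400
step 3 [3y] bond c/1=19/400: DF=(4199667/4000000 − 19/400·(0.955900+0.947400))/(1+19/400) = 229/250 ≈ 0.916000
step 4 [4y] swap r/1=367/12364: DF=(1 − 367/12364·(0.955900+0.947400+0.916000))/(1+367/12364) = 8899/10000 ≈ 0.889900
step 5 [5y] swap r/1=1401/45691: DF=(1 − 1401/45691·(0.955900+0.947400+0.916000+0.889900))/(1+1401/45691) = 8599/10000 ≈ 0.859900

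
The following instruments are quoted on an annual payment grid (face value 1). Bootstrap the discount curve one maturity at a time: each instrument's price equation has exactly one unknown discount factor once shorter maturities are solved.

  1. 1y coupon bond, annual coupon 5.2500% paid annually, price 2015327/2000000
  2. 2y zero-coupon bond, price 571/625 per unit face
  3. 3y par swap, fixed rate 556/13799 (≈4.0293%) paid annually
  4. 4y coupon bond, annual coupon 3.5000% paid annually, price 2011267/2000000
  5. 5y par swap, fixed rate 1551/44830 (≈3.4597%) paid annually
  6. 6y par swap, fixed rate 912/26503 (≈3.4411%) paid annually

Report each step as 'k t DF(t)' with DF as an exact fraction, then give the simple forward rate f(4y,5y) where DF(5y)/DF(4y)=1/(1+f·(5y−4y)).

step 1 [1y] bond c/1=21/400: DF=(2015327/2000000 − 21/400·(0))/(1+21/400) = 4787/5000 ≈ 0.957400
step 2 [2y] zero: DF = P = 571/625 ≈ 0.913600
step 3 [3y] swap r/1=556/13799: DF=(1 − 556/13799·(0.957400+0.913600))/(1+556/13799) = 1111/1250 ≈ 0.888800
step 4 [4y] bond c/1=7/200: DF=(2011267/2000000 − 7/200·(0.957400+0.913600+0.888800))/(1+7/200) = 8783/10000 ≈ 0.878300
step 5 [5y] swap r/1=1551/44830: DF=(1 − 1551/44830·(0.957400+0.913600+0.888800+0.878300))/(1+1551/44830) = 8449/10000 ≈ 0.844900
step 6 [6y] swap r/1=912/26503: DF=(1 − 912/26503·(0.957400+0.913600+0.888800+0.878300+0.844900))/(1+912/26503) = 511/625 ≈ 0.817600

1 1 4787/5000
2 2 571/625
3 3 1111/1250
4 4 8783/10000
5 5 8449/10000
6 6 511/625
f(4y,5y) = ((8783/10000)/(8449/10000) − 1)/(1) = 334/8449 ≈ 3.9531%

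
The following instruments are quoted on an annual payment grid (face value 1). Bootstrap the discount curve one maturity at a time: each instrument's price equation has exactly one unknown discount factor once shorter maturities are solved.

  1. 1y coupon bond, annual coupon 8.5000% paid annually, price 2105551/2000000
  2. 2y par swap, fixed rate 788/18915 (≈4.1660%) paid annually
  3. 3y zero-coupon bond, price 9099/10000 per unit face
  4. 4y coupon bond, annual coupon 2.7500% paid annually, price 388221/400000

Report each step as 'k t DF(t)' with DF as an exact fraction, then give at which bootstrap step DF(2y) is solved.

step 1 [1y] bond c/1=17/200: DF=(2105551/2000000 − 17/200·(0))/(1+17/200) = 9703/10000 ≈ 0.970300
step 2 [2y] swap r/1=788/18915: DF=(1 − 788/18915·(0.970300))/(1+788/18915) = 2303/2500 ≈ 0.921200
step 3 [3y] zero: DF = P = 9099/10000 ≈ 0.909900
step 4 [4y] bond c/1=11/400: DF=(388221/400000 − 11/400·(0.970300+0.921200+0.909900))/(1+11/400) = 1087/1250 ≈ 0.869600

1 1 9703/10000
2 2 2303/2500
3 3 9099/10000
4 4 1087/1250
DF(2y) is solved at step 2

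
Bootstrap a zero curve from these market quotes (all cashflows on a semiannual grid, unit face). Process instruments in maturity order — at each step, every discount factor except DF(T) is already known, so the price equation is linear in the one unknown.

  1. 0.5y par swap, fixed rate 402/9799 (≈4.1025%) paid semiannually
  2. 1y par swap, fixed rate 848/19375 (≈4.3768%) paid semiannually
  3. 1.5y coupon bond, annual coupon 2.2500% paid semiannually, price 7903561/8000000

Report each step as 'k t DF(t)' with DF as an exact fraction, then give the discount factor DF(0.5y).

step 1 [0.5y] swap r/2=201/9799: DF=(1 − 201/9799·(0))/(1+201/9799) = 9799/10000 ≈ 0.979900
step 2 [1y] swap r/2=424/19375: DF=(1 − 424/19375·(0.979900))/(1+424/19375) = 1197/1250 ≈ 0.957600
step 3 [1.5y] bond c/2=9/800: DF=(7903561/8000000 − 9/800·(0.979900+0.957600))/(1+9/800) = 4777/5000 ≈ 0.955400

1 1/2 9799/10000
2 1 1197/1250
3 3/2 4777/5000
DF(0.5y) = 9799/10000 ≈ 0.979900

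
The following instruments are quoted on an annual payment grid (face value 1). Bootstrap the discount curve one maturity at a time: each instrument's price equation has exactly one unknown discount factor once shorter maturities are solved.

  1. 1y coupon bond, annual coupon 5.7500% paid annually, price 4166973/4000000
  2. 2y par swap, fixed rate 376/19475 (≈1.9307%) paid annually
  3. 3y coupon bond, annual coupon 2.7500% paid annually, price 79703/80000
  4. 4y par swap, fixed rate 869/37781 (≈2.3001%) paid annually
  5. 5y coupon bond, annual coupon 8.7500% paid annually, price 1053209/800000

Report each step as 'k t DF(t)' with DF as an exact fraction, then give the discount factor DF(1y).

step 1 [1y] bond c/1=23/400: DF=(4166973/4000000 − 23/400·(0))/(1+23/400) = 9851/10000 ≈ 0.985100
step 2 [2y] swap r/1=376/19475: DF=(1 − 376/19475·(0.985100))/(1+376/19475) = 1203/1250 ≈ 0.962400
step 3 [3y] bond c/1=11/400: DF=(79703/80000 − 11/400·(0.985100+0.962400))/(1+11/400) = 367/400 ≈ 0.917500
step 4 [4y] swap r/1=869/37781: DF=(1 − 869/37781·(0.985100+0.962400+0.917500))/(1+869/37781) = 9131/10000 ≈ 0.913100
step 5 [5y] bond c/1=7/80: DF=(1053209/800000 − 7/80·(0.985100+0.962400+0.917500+0.913100))/(1+7/80) = 4533/5000 ≈ 0.906600

1 1 9851/10000
2 2 1203/1250
3 3 367/400
4 4 9131/10000
5 5 4533/5000
DF(1y) = 9851/10000 ≈ 0.985100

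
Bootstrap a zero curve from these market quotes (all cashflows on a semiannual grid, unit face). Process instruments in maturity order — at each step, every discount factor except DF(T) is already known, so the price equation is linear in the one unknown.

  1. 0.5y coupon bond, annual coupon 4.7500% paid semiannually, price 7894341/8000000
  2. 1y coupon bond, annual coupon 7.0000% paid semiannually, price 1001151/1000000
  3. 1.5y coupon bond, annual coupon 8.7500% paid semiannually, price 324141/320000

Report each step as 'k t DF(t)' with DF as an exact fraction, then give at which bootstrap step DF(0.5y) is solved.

1 1/2 9639/10000
2 1 9347/10000
3 3/2 8909/10000
DF(0.5y) is solved at step 1

step 1 [0.5y] bond c/2=19/800: DF=(7894341/8000000 − 19/800·(0))/(1+19/800) = 9639/10000 ≈ 0.963900
step 2 [1y] bond c/2=7/200: DF=(1001151/1000000 − 7/200·(0.963900))/(1+7/200) = 9347/10000 ≈ 0.934700
step 3 [1.5y] bond c/2=7/160: DF=(324141/320000 − 7/160·(0.963900+0.934700))/(1+7/160) = 8909/10000 ≈ 0.890900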